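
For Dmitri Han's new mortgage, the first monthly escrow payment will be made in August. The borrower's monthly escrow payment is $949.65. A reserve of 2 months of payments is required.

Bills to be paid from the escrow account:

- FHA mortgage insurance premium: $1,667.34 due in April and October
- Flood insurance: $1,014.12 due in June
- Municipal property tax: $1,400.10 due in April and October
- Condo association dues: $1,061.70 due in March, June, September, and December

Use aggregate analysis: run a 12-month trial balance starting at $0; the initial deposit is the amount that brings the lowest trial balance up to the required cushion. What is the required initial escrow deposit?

$3,179.49

Cushion = 2 × $949.65 = $1,899.30
Trial balance (start $0, +$949.65 each month, − disbursements):
  Aug: +$949.65 → $949.65
  Sep: +$949.65 − $1,061.70 → $837.60
  Oct: +$949.65 − $3,067.44 → -$1,280.19
  Nov: +$949.65 → -$330.54
  Dec: +$949.65 − $1,061.70 → -$442.59
  Jan: +$949.65 → $507.06
  Feb: +$949.65 → $1,456.71
  Mar: +$949.65 − $1,061.70 → $1,344.66
  Apr: +$949.65 − $3,067.44 → -$773.13
  May: +$949.65 → $176.52
  Jun: +$949.65 − $2,075.82 → -$949.65
  Jul: +$949.65 → $0.00
Lowest trial balance = -$1,280.19 (Oct)
Initial deposit = cushion − low point = $1,899.30 − (-$1,280.19) = $3,179.49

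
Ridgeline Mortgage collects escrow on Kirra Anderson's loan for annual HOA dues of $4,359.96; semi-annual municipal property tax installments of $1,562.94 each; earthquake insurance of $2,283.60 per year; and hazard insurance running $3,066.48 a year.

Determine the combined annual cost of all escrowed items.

$12,835.92

HOA dues: $4,359.96/yr
Municipal property tax: $1,562.94 × 2 = $3,125.88/yr
Earthquake insurance: $2,283.60/yr
Hazard insurance: $3,066.48/yr
Yearly total = $12,835.92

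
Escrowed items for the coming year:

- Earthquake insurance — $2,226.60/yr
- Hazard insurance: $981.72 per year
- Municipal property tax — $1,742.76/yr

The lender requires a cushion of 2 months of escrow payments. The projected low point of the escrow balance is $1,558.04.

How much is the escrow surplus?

Earthquake insurance: $2,226.60
Hazard insurance: $981.72
Municipal property tax: $1,742.76
Annual escrow total = $2,226.60 + $981.72 + $1,742.76 = $4,951.08
Base monthly escrow = $4,951.08 / 12 = $412.59
Required cushion = 2 × $412.59 = $825.18
Excess over cushion: $1,558.04 − $825.18 = $732.86

$732.86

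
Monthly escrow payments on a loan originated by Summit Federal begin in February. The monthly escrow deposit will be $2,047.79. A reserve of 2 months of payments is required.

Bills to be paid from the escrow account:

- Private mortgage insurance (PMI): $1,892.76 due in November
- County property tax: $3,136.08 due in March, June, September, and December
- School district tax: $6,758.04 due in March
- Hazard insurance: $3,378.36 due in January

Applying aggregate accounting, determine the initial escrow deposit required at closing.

$9,894.12

Cushion = 2 × $2,047.79 = $4,095.58
Trial balance (start $0, +$2,047.79 each month, − disbursements):
  Feb: +$2,047.79 → $2,047.79
  Mar: +$2,047.79 − $9,894.12 → -$5,798.54
  Apr: +$2,047.79 → -$3,750.75
  May: +$2,047.79 → -$1,702.96
  Jun: +$2,047.79 − $3,136.08 → -$2,791.25
  Jul: +$2,047.79 → -$743.46
  Aug: +$2,047.79 → $1,304.33
  Sep: +$2,047.79 − $3,136.08 → $216.04
  Oct: +$2,047.79 → $2,263.83
  Nov: +$2,047.79 − $1,892.76 → $2,418.86
  Dec: +$2,047.79 − $3,136.08 → $1,330.57
  Jan: +$2,047.79 − $3,378.36 → $0.00
Lowest trial balance = -$5,798.54 (Mar)
Initial deposit = cushion − low point = $4,095.58 − (-$5,798.54) = $9,894.12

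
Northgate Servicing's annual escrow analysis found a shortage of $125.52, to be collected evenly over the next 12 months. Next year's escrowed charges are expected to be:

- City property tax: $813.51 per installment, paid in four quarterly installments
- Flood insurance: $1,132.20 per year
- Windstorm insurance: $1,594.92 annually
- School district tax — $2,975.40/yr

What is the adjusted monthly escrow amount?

$756.84

City property tax = $813.51 × 4 = $3,254.04
Flood insurance = $1,132.20
Windstorm insurance = $1,594.92
School district tax = $2,975.40
Total annual escrow = $8,956.56
Base monthly escrow = $8,956.56 ÷ 12 = $746.38
Shortage per month = $125.52 ÷ 12 = $10.46
Adjusted monthly = $746.38 + $10.46 = $756.84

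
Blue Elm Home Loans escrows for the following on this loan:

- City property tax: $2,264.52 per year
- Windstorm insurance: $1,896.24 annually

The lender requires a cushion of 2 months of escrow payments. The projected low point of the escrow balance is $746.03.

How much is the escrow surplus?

City property tax = $2,264.52/yr
Windstorm insurance = $1,896.24/yr
Yearly total = $2,264.52 + $1,896.24 = $4,160.76
Monthly = $4,160.76 ÷ 12 = $346.73
Required reserve = 2 × $346.73 = $693.46
Surplus = $746.03 − $693.46 = $52.57

$52.57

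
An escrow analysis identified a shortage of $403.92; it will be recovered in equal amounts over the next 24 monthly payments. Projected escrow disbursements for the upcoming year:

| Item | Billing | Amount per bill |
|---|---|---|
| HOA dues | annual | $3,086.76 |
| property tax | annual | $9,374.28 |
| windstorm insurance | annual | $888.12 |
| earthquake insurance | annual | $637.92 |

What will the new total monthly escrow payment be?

HOA dues: $3,086.76
Property tax: $9,374.28
Windstorm insurance: $888.12
Earthquake insurance: $637.92
Total per year = $3,086.76 + $9,374.28 + $888.12 + $637.92 = $13,987.08
Per month = $13,987.08 / 12 = $1,165.59
Shortage per month = $403.92 / 24 = $16.83
New monthly escrow = $1,165.59 + $16.83 = $1,182.42

$1,182.42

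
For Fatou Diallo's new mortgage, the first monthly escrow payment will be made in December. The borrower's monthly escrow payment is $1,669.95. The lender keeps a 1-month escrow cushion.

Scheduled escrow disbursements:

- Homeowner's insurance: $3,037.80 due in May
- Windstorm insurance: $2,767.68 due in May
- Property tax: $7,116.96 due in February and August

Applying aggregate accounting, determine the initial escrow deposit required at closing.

$6,679.80

Cushion = 1 × $1,669.95 = $1,669.95
Trial balance (start $0, +$1,669.95 each month, − disbursements):
  Dec: +$1,669.95 → $1,669.95
  Jan: +$1,669.95 → $3,339.90
  Feb: +$1,669.95 − $7,116.96 → -$2,107.11
  Mar: +$1,669.95 → -$437.16
  Apr: +$1,669.95 → $1,232.79
  May: +$1,669.95 − $5,805.48 → -$2,902.74
  Jun: +$1,669.95 → -$1,232.79
  Jul: +$1,669.95 → $437.16
  Aug: +$1,669.95 − $7,116.96 → -$5,009.85
  Sep: +$1,669.95 → -$3,339.90
  Oct: +$1,669.95 → -$1,669.95
  Nov: +$1,669.95 → $0.00
Lowest trial balance = -$5,009.85 (Aug)
Initial deposit = cushion − low point = $1,669.95 − (-$5,009.85) = $6,679.80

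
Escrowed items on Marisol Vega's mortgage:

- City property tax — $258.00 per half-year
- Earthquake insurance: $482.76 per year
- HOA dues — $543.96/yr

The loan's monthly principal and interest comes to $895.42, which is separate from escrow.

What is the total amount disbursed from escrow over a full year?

City property tax: $258.00 × 2 = $516.00/yr
Earthquake insurance: $482.76/yr
HOA dues: $543.96/yr
Annual escrow total = $516.00 + $482.76 + $543.96 = $1,542.72

$1,542.72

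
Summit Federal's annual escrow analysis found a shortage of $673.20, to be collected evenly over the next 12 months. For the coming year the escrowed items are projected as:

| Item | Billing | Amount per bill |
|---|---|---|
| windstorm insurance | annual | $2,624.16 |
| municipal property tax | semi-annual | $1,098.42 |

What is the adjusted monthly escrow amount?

$457.85

Windstorm insurance — $2,624.16 per year
Municipal property tax — $1,098.42 × 2 = $2,196.84 per year
Yearly total = $2,624.16 + $2,196.84 = $4,821.00
Per month = $4,821.00 ÷ 12 = $401.75
Shortage spread = $673.20 ÷ 12 = $56.10/mo
Adjusted monthly = $401.75 + $56.10 = $457.85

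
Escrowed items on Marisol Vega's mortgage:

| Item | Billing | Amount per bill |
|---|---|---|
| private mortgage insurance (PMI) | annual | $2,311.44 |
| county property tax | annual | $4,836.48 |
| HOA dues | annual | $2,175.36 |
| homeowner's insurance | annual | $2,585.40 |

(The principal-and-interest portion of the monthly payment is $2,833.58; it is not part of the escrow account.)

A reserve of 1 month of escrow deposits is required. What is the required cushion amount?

$992.39

Private mortgage insurance (PMI) = $2,311.44/yr
County property tax = $4,836.48/yr
HOA dues = $2,175.36/yr
Homeowner's insurance = $2,585.40/yr
Combined annual = $2,311.44 + $4,836.48 + $2,175.36 + $2,585.40 = $11,908.68
Per month = $11,908.68 / 12 = $992.39
Required cushion = 1 × $992.39 = $992.39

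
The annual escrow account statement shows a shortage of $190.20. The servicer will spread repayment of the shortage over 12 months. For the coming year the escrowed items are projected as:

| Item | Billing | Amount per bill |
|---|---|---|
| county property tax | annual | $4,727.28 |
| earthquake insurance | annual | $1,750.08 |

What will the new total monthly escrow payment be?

County property tax = $4,727.28
Earthquake insurance = $1,750.08
Yearly total = $6,477.36
Base monthly escrow = $6,477.36 ÷ 12 = $539.78
Shortage spread = $190.20 / 12 = $15.85/mo
Adjusted monthly = $539.78 + $15.85 = $555.63

$555.63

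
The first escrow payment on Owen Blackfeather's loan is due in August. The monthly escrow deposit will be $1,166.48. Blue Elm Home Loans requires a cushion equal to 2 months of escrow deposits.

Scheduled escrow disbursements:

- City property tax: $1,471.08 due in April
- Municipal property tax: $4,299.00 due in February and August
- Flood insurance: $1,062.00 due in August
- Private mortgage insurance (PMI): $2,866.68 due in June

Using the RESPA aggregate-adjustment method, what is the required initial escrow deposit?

Cushion = 2 × $1,166.48 = $2,332.96
Trial balance (start $0, +$1,166.48 each month, − disbursements):
  Aug: +$1,166.48 − $5,361.00 → -$4,194.52
  Sep: +$1,166.48 → -$3,028.04
  Oct: +$1,166.48 → -$1,861.56
  Nov: +$1,166.48 → -$695.08
  Dec: +$1,166.48 → $471.40
  Jan: +$1,166.48 → $1,637.88
  Feb: +$1,166.48 − $4,299.00 → -$1,494.64
  Mar: +$1,166.48 → -$328.16
  Apr: +$1,166.48 − $1,471.08 → -$632.76
  May: +$1,166.48 → $533.72
  Jun: +$1,166.48 − $2,866.68 → -$1,166.48
  Jul: +$1,166.48 → $0.00
Lowest trial balance = -$4,194.52 (Aug)
Initial deposit = cushion − low point = $2,332.96 − (-$4,194.52) = $6,527.48

$6,527.48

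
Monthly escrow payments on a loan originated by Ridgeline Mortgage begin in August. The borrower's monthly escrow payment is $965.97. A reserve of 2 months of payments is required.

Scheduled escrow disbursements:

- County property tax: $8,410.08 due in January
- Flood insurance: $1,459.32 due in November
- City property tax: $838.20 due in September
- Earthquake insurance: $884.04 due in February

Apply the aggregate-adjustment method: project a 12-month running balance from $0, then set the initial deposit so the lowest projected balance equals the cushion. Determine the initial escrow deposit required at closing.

$6,843.72

Cushion = 2 × $965.97 = $1,931.94
Trial balance (start $0, +$965.97 each month, − disbursements):
  Aug: +$965.97 → $965.97
  Sep: +$965.97 − $838.20 → $1,093.74
  Oct: +$965.97 → $2,059.71
  Nov: +$965.97 − $1,459.32 → $1,566.36
  Dec: +$965.97 → $2,532.33
  Jan: +$965.97 − $8,410.08 → -$4,911.78
  Feb: +$965.97 − $884.04 → -$4,829.85
  Mar: +$965.97 → -$3,863.88
  Apr: +$965.97 → -$2,897.91
  May: +$965.97 → -$1,931.94
  Jun: +$965.97 → -$965.97
  Jul: +$965.97 → $0.00
Lowest trial balance = -$4,911.78 (Jan)
Initial deposit = cushion − low point = $1,931.94 − (-$4,911.78) = $6,843.72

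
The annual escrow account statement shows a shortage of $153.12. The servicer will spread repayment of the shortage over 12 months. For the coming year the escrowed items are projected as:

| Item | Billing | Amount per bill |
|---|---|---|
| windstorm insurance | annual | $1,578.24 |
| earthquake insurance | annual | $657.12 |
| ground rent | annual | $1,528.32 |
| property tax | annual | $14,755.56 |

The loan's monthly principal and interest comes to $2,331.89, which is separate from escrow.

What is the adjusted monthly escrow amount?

$1,556.03

Windstorm insurance: $1,578.24/yr
Earthquake insurance: $657.12/yr
Ground rent: $1,528.32/yr
Property tax: $14,755.56/yr
Combined annual = $1,578.24 + $657.12 + $1,528.32 + $14,755.56 = $18,519.24
Per month = $18,519.24 / 12 = $1,543.27
Shortage spread = $153.12 / 12 = $12.76/mo
New monthly escrow = $1,543.27 + $12.76 = $1,556.03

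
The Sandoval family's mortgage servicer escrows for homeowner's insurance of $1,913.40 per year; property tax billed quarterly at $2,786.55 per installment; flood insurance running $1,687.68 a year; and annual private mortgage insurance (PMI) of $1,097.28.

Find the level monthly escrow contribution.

Homeowner's insurance: $1,913.40 per year
Property tax: $2,786.55 × 4 = $11,146.20 per year
Flood insurance: $1,687.68 per year
Private mortgage insurance (PMI): $1,097.28 per year
Total per year = $1,913.40 + $11,146.20 + $1,687.68 + $1,097.28 = $15,844.56
Monthly = $15,844.56 ÷ 12 = $1,320.38

$1,320.38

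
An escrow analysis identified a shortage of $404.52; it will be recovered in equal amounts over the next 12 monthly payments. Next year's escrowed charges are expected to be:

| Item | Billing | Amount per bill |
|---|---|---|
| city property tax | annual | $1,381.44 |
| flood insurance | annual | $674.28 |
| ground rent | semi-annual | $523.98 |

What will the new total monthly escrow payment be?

$292.35

City property tax — $1,381.44
Flood insurance — $674.28
Ground rent — $523.98 × 2 = $1,047.96
Annual escrow total = $1,381.44 + $674.28 + $1,047.96 = $3,103.68
Per month = $3,103.68 / 12 = $258.64
Shortage spread = $404.52 / 12 = $33.71/mo
Adjusted monthly = $258.64 + $33.71 = $292.35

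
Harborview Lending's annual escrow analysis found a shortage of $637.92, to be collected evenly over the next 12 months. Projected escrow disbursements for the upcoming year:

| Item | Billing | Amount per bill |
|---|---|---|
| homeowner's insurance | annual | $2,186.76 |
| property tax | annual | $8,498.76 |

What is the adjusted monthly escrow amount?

$943.62

Homeowner's insurance — $2,186.76 per year
Property tax — $8,498.76 per year
Yearly total = $10,685.52
Per month = $10,685.52 / 12 = $890.46
Shortage per month = $637.92 ÷ 12 = $53.16
Adjusted monthly = $890.46 + $53.16 = $943.62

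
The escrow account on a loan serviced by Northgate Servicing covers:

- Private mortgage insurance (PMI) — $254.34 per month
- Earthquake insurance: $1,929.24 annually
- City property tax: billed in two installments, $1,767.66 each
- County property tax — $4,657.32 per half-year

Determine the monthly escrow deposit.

$1,485.94

Private mortgage insurance (PMI): $254.34 × 12 = $3,052.08
Earthquake insurance: $1,929.24
City property tax: $1,767.66 × 2 = $3,535.32
County property tax: $4,657.32 × 2 = $9,314.64
Combined annual = $3,052.08 + $1,929.24 + $3,535.32 + $9,314.64 = $17,831.28
Monthly escrow = $17,831.28 ÷ 12 = $1,485.94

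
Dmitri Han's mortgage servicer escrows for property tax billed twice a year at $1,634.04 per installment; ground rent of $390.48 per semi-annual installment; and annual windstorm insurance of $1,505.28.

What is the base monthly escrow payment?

$462.86

Property tax: $1,634.04 × 2 = $3,268.08 per year
Ground rent: $390.48 × 2 = $780.96 per year
Windstorm insurance: $1,505.28 per year
Yearly total = $3,268.08 + $780.96 + $1,505.28 = $5,554.32
Base monthly escrow = $5,554.32 ÷ 12 = $462.86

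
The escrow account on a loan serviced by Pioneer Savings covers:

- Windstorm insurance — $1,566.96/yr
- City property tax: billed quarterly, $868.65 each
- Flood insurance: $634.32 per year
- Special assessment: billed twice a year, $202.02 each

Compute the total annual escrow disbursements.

$6,079.92

Windstorm insurance = $1,566.96 annually
City property tax = $868.65 × 4 = $3,474.60 annually
Flood insurance = $634.32 annually
Special assessment = $202.02 × 2 = $404.04 annually
Annual escrow total = $1,566.96 + $3,474.60 + $634.32 + $404.04 = $6,079.92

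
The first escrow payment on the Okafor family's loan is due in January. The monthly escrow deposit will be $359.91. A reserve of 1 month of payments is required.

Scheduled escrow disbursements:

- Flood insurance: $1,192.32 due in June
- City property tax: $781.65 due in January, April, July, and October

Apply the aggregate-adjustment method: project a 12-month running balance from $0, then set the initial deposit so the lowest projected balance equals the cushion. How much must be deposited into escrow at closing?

$1,377.81

Cushion = 1 × $359.91 = $359.91
Trial balance (start $0, +$359.91 each month, − disbursements):
  Jan: +$359.91 − $781.65 → -$421.74
  Feb: +$359.91 → -$61.83
  Mar: +$359.91 → $298.08
  Apr: +$359.91 − $781.65 → -$123.66
  May: +$359.91 → $236.25
  Jun: +$359.91 − $1,192.32 → -$596.16
  Jul: +$359.91 − $781.65 → -$1,017.90
  Aug: +$359.91 → -$657.99
  Sep: +$359.91 → -$298.08
  Oct: +$359.91 − $781.65 → -$719.82
  Nov: +$359.91 → -$359.91
  Dec: +$359.91 → $0.00
Lowest trial balance = -$1,017.90 (Jul)
Initial deposit = cushion − low point = $359.91 − (-$1,017.90) = $1,377.81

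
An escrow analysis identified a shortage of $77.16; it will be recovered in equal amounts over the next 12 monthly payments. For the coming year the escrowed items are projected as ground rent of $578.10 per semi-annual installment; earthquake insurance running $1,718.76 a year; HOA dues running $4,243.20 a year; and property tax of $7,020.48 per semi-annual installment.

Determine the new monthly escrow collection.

$1,769.69

Ground rent = $578.10 × 2 = $1,156.20
Earthquake insurance = $1,718.76
HOA dues = $4,243.20
Property tax = $7,020.48 × 2 = $14,040.96
Total annual escrow = $1,156.20 + $1,718.76 + $4,243.20 + $14,040.96 = $21,159.12
Monthly = $21,159.12 / 12 = $1,763.26
Monthly shortage recovery: $77.16 ÷ 12 = $6.43
Adjusted monthly = $1,763.26 + $6.43 = $1,769.69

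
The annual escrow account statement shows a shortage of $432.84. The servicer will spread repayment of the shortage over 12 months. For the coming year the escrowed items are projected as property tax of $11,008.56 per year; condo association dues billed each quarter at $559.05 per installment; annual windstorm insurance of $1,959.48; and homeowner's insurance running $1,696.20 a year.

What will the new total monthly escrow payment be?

Property tax: $11,008.56
Condo association dues: $559.05 × 4 = $2,236.20
Windstorm insurance: $1,959.48
Homeowner's insurance: $1,696.20
Total per year = $11,008.56 + $2,236.20 + $1,959.48 + $1,696.20 = $16,900.44
Base monthly escrow = $16,900.44 ÷ 12 = $1,408.37
Shortage per month = $432.84 / 12 = $36.07
New monthly escrow = $1,408.37 + $36.07 = $1,444.44

$1,444.44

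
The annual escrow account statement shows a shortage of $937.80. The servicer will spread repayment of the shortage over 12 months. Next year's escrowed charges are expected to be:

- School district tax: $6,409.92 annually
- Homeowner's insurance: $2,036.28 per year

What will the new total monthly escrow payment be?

$782.00

School district tax = $6,409.92/yr
Homeowner's insurance = $2,036.28/yr
Total annual escrow = $6,409.92 + $2,036.28 = $8,446.20
Base monthly escrow = $8,446.20 ÷ 12 = $703.85
Shortage spread = $937.80 / 12 = $78.15/mo
Adjusted monthly = $703.85 + $78.15 = $782.00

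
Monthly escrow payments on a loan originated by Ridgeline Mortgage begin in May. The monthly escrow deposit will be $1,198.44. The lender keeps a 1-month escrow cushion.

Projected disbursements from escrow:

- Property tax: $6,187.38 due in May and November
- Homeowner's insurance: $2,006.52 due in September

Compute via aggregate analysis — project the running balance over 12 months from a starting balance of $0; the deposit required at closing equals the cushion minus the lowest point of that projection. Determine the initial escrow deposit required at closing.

Cushion = 1 × $1,198.44 = $1,198.44
Trial balance (start $0, +$1,198.44 each month, − disbursements):
  May: +$1,198.44 − $6,187.38 → -$4,988.94
  Jun: +$1,198.44 → -$3,790.50
  Jul: +$1,198.44 → -$2,592.06
  Aug: +$1,198.44 → -$1,393.62
  Sep: +$1,198.44 − $2,006.52 → -$2,201.70
  Oct: +$1,198.44 → -$1,003.26
  Nov: +$1,198.44 − $6,187.38 → -$5,992.20
  Dec: +$1,198.44 → -$4,793.76
  Jan: +$1,198.44 → -$3,595.32
  Feb: +$1,198.44 → -$2,396.88
  Mar: +$1,198.44 → -$1,198.44
  Apr: +$1,198.44 → $0.00
Lowest trial balance = -$5,992.20 (Nov)
Initial deposit = cushion − low point = $1,198.44 − (-$5,992.20) = $7,190.64

$7,190.64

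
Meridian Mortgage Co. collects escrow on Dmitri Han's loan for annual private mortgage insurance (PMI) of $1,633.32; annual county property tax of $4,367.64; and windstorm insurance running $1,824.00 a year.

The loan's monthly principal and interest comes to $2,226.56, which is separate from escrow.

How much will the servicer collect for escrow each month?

Private mortgage insurance (PMI) = $1,633.32 per year
County property tax = $4,367.64 per year
Windstorm insurance = $1,824.00 per year
Yearly total = $1,633.32 + $4,367.64 + $1,824.00 = $7,824.96
Per month = $7,824.96 / 12 = $652.08

$652.08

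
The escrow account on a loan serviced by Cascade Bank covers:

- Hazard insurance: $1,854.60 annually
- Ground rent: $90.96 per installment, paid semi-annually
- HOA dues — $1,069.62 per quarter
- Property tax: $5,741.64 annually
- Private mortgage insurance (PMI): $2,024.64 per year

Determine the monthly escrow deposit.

Hazard insurance: $1,854.60 per year
Ground rent: $90.96 × 2 = $181.92 per year
HOA dues: $1,069.62 × 4 = $4,278.48 per year
Property tax: $5,741.64 per year
Private mortgage insurance (PMI): $2,024.64 per year
Total per year = $1,854.60 + $181.92 + $4,278.48 + $5,741.64 + $2,024.64 = $14,081.28
Monthly escrow = $14,081.28 ÷ 12 = $1,173.44

$1,173.44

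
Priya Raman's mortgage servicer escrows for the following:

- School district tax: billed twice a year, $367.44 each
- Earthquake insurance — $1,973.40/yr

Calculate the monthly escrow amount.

$225.69

School district tax: $367.44 × 2 = $734.88
Earthquake insurance: $1,973.40
Annual escrow total = $734.88 + $1,973.40 = $2,708.28
Monthly escrow = $2,708.28 / 12 = $225.69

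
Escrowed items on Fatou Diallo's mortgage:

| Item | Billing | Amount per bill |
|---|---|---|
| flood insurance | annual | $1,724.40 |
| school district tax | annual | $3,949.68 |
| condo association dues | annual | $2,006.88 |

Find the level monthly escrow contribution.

$640.08

Flood insurance: $1,724.40 annually
School district tax: $3,949.68 annually
Condo association dues: $2,006.88 annually
Total per year = $1,724.40 + $3,949.68 + $2,006.88 = $7,680.96
Base monthly escrow = $7,680.96 ÷ 12 = $640.08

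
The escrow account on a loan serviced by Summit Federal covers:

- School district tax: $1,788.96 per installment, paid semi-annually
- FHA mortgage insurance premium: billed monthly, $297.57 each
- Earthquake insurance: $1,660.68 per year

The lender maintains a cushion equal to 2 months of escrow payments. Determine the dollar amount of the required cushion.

$1,468.24

School district tax = $1,788.96 × 2 = $3,577.92/yr
FHA mortgage insurance premium = $297.57 × 12 = $3,570.84/yr
Earthquake insurance = $1,660.68/yr
Total per year = $3,577.92 + $3,570.84 + $1,660.68 = $8,809.44
Monthly escrow = $8,809.44 / 12 = $734.12
Required cushion = 2 × $734.12 = $1,468.24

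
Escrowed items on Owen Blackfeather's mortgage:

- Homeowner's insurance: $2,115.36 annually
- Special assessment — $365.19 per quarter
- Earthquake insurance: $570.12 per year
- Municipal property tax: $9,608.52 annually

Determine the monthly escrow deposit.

Homeowner's insurance: $2,115.36 annually
Special assessment: $365.19 × 4 = $1,460.76 annually
Earthquake insurance: $570.12 annually
Municipal property tax: $9,608.52 annually
Annual escrow total = $2,115.36 + $1,460.76 + $570.12 + $9,608.52 = $13,754.76
Base monthly escrow = $13,754.76 / 12 = $1,146.23

$1,146.23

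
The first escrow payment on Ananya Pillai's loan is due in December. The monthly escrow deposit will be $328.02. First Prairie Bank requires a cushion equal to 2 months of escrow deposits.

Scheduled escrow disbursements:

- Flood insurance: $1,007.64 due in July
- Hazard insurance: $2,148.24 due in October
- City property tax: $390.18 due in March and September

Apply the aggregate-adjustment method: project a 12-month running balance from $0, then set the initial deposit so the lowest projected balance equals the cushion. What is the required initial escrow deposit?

$984.06

Cushion = 2 × $328.02 = $656.04
Trial balance (start $0, +$328.02 each month, − disbursements):
  Dec: +$328.02 → $328.02
  Jan: +$328.02 → $656.04
  Feb: +$328.02 → $984.06
  Mar: +$328.02 − $390.18 → $921.90
  Apr: +$328.02 → $1,249.92
  May: +$328.02 → $1,577.94
  Jun: +$328.02 → $1,905.96
  Jul: +$328.02 − $1,007.64 → $1,226.34
  Aug: +$328.02 → $1,554.36
  Sep: +$328.02 − $390.18 → $1,492.20
  Oct: +$328.02 − $2,148.24 → -$328.02
  Nov: +$328.02 → $0.00
Lowest trial balance = -$328.02 (Oct)
Initial deposit = cushion − low point = $656.04 − (-$328.02) = $984.06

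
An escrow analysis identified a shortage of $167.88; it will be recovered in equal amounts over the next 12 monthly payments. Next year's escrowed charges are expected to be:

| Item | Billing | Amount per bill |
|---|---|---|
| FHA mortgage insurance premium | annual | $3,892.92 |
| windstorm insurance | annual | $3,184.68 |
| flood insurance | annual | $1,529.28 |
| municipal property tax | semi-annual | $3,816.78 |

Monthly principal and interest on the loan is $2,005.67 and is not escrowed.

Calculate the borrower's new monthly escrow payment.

$1,367.36

FHA mortgage insurance premium: $3,892.92/yr
Windstorm insurance: $3,184.68/yr
Flood insurance: $1,529.28/yr
Municipal property tax: $3,816.78 × 2 = $7,633.56/yr
Total annual escrow = $3,892.92 + $3,184.68 + $1,529.28 + $7,633.56 = $16,240.44
Monthly = $16,240.44 / 12 = $1,353.37
Monthly shortage recovery: $167.88 / 12 = $13.99
New monthly escrow = $1,353.37 + $13.99 = $1,367.36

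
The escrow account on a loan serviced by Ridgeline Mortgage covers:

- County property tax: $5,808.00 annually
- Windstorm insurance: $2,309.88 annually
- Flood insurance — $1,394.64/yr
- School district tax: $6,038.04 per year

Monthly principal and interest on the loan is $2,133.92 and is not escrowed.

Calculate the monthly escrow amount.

$1,295.88

County property tax = $5,808.00 per year
Windstorm insurance = $2,309.88 per year
Flood insurance = $1,394.64 per year
School district tax = $6,038.04 per year
Annual escrow total = $5,808.00 + $2,309.88 + $1,394.64 + $6,038.04 = $15,550.56
Monthly escrow = $15,550.56 ÷ 12 = $1,295.88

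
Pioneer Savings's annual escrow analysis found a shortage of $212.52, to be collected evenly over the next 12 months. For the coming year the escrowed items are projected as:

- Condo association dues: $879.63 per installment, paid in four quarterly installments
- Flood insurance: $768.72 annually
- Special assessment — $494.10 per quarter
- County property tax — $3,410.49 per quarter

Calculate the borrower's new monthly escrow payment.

Condo association dues = $879.63 × 4 = $3,518.52/yr
Flood insurance = $768.72/yr
Special assessment = $494.10 × 4 = $1,976.40/yr
County property tax = $3,410.49 × 4 = $13,641.96/yr
Yearly total = $3,518.52 + $768.72 + $1,976.40 + $13,641.96 = $19,905.60
Monthly = $19,905.60 ÷ 12 = $1,658.80
Monthly shortage recovery: $212.52 ÷ 12 = $17.71
Adjusted monthly = $1,658.80 + $17.71 = $1,676.51

$1,676.51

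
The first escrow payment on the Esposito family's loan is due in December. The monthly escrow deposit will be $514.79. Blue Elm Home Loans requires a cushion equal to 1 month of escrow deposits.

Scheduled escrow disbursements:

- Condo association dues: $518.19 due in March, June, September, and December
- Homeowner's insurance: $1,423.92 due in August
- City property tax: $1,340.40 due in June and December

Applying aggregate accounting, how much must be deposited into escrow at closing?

$1,858.59

Cushion = 1 × $514.79 = $514.79
Trial balance (start $0, +$514.79 each month, − disbursements):
  Dec: +$514.79 − $1,858.59 → -$1,343.80
  Jan: +$514.79 → -$829.01
  Feb: +$514.79 → -$314.22
  Mar: +$514.79 − $518.19 → -$317.62
  Apr: +$514.79 → $197.17
  May: +$514.79 → $711.96
  Jun: +$514.79 − $1,858.59 → -$631.84
  Jul: +$514.79 → -$117.05
  Aug: +$514.79 − $1,423.92 → -$1,026.18
  Sep: +$514.79 − $518.19 → -$1,029.58
  Oct: +$514.79 → -$514.79
  Nov: +$514.79 → $0.00
Lowest trial balance = -$1,343.80 (Dec)
Initial deposit = cushion − low point = $514.79 − (-$1,343.80) = $1,858.59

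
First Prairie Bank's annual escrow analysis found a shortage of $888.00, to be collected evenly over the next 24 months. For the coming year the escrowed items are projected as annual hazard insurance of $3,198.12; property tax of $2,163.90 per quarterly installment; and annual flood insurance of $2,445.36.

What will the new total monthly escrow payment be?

$1,228.59

Hazard insurance — $3,198.12/yr
Property tax — $2,163.90 × 4 = $8,655.60/yr
Flood insurance — $2,445.36/yr
Total per year = $14,299.08
Monthly escrow = $14,299.08 / 12 = $1,191.59
Shortage per month = $888.00 ÷ 24 = $37.00
New monthly escrow = $1,191.59 + $37.00 = $1,228.59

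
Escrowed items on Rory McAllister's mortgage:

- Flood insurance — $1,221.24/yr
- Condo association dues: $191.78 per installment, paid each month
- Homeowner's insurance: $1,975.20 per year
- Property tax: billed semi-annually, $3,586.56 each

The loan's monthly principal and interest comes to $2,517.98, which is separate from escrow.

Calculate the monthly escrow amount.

Flood insurance — $1,221.24/yr
Condo association dues — $191.78 × 12 = $2,301.36/yr
Homeowner's insurance — $1,975.20/yr
Property tax — $3,586.56 × 2 = $7,173.12/yr
Combined annual = $12,670.92
Monthly = $12,670.92 ÷ 12 = $1,055.91

$1,055.91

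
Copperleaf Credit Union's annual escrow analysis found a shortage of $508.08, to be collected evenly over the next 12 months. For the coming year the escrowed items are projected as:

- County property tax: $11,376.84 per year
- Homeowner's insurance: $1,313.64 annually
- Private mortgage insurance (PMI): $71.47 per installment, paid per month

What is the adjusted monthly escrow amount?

$1,171.35

County property tax = $11,376.84 per year
Homeowner's insurance = $1,313.64 per year
Private mortgage insurance (PMI) = $71.47 × 12 = $857.64 per year
Total annual escrow = $11,376.84 + $1,313.64 + $857.64 = $13,548.12
Monthly escrow = $13,548.12 / 12 = $1,129.01
Shortage spread = $508.08 / 12 = $42.34/mo
New monthly escrow = $1,129.01 + $42.34 = $1,171.35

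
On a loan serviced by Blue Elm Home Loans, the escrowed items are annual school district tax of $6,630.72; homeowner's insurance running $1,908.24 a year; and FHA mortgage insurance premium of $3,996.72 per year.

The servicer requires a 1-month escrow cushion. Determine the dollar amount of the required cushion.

$1,044.64

School district tax = $6,630.72
Homeowner's insurance = $1,908.24
FHA mortgage insurance premium = $3,996.72
Combined annual = $6,630.72 + $1,908.24 + $3,996.72 = $12,535.68
Base monthly escrow = $12,535.68 ÷ 12 = $1,044.64
Cushion = 1 × $1,044.64 = $1,044.64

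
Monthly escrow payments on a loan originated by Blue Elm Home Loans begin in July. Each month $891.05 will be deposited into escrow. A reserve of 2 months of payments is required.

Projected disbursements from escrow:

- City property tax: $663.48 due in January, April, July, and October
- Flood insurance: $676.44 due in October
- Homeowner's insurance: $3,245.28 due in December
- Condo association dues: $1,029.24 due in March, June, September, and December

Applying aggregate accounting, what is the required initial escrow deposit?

$3,742.96

Cushion = 2 × $891.05 = $1,782.10
Trial balance (start $0, +$891.05 each month, − disbursements):
  Jul: +$891.05 − $663.48 → $227.57
  Aug: +$891.05 → $1,118.62
  Sep: +$891.05 − $1,029.24 → $980.43
  Oct: +$891.05 − $1,339.92 → $531.56
  Nov: +$891.05 → $1,422.61
  Dec: +$891.05 − $4,274.52 → -$1,960.86
  Jan: +$891.05 − $663.48 → -$1,733.29
  Feb: +$891.05 → -$842.24
  Mar: +$891.05 − $1,029.24 → -$980.43
  Apr: +$891.05 − $663.48 → -$752.86
  May: +$891.05 → $138.19
  Jun: +$891.05 − $1,029.24 → $0.00
Lowest trial balance = -$1,960.86 (Dec)
Initial deposit = cushion − low point = $1,782.10 − (-$1,960.86) = $3,742.96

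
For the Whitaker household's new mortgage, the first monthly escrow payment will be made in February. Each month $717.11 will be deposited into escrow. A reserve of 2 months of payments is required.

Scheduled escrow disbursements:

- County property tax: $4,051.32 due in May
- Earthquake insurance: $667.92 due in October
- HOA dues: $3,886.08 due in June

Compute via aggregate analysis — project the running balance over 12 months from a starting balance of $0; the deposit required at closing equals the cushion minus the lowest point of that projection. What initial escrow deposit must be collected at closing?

Cushion = 2 × $717.11 = $1,434.22
Trial balance (start $0, +$717.11 each month, − disbursements):
  Feb: +$717.11 → $717.11
  Mar: +$717.11 → $1,434.22
  Apr: +$717.11 → $2,151.33
  May: +$717.11 − $4,051.32 → -$1,182.88
  Jun: +$717.11 − $3,886.08 → -$4,351.85
  Jul: +$717.11 → -$3,634.74
  Aug: +$717.11 → -$2,917.63
  Sep: +$717.11 → -$2,200.52
  Oct: +$717.11 − $667.92 → -$2,151.33
  Nov: +$717.11 → -$1,434.22
  Dec: +$717.11 → -$717.11
  Jan: +$717.11 → $0.00
Lowest trial balance = -$4,351.85 (Jun)
Initial deposit = cushion − low point = $1,434.22 − (-$4,351.85) = $5,786.07

$5,786.07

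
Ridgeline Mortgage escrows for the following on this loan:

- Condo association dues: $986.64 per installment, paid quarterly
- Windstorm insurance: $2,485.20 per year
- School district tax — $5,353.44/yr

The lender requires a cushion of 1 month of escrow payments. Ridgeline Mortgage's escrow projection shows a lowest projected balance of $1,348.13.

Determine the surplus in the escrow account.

$366.03

Condo association dues — $986.64 × 4 = $3,946.56
Windstorm insurance — $2,485.20
School district tax — $5,353.44
Yearly total = $3,946.56 + $2,485.20 + $5,353.44 = $11,785.20
Monthly = $11,785.20 / 12 = $982.10
Required cushion = 1 × $982.10 = $982.10
Surplus = $1,348.13 − $982.10 = $366.03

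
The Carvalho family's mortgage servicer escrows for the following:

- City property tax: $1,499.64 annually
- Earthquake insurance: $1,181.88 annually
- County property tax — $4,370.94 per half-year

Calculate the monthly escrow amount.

$951.95

City property tax: $1,499.64 per year
Earthquake insurance: $1,181.88 per year
County property tax: $4,370.94 × 2 = $8,741.88 per year
Yearly total = $11,423.40
Base monthly escrow = $11,423.40 ÷ 12 = $951.95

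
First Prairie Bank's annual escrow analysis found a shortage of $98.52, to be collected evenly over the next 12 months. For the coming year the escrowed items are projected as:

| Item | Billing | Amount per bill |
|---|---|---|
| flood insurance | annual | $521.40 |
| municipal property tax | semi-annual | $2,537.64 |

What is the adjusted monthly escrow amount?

$474.60

Flood insurance = $521.40 annually
Municipal property tax = $2,537.64 × 2 = $5,075.28 annually
Total per year = $521.40 + $5,075.28 = $5,596.68
Monthly = $5,596.68 / 12 = $466.39
Shortage spread = $98.52 / 12 = $8.21/mo
New monthly escrow = $466.39 + $8.21 = $474.60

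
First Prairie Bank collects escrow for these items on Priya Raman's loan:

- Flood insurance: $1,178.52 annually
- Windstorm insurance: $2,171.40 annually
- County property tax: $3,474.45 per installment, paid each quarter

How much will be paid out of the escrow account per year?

Flood insurance = $1,178.52 per year
Windstorm insurance = $2,171.40 per year
County property tax = $3,474.45 × 4 = $13,897.80 per year
Total per year = $1,178.52 + $2,171.40 + $13,897.80 = $17,247.72

$17,247.72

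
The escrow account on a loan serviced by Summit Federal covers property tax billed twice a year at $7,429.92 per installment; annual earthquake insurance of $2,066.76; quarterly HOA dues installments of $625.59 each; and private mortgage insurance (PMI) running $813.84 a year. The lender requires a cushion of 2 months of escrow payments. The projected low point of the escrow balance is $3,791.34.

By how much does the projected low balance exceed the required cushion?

$417.54

Property tax = $7,429.92 × 2 = $14,859.84
Earthquake insurance = $2,066.76
HOA dues = $625.59 × 4 = $2,502.36
Private mortgage insurance (PMI) = $813.84
Combined annual = $14,859.84 + $2,066.76 + $2,502.36 + $813.84 = $20,242.80
Monthly = $20,242.80 ÷ 12 = $1,686.90
Required reserve = 2 × $1,686.90 = $3,373.80
Surplus = $3,791.34 − $3,373.80 = $417.54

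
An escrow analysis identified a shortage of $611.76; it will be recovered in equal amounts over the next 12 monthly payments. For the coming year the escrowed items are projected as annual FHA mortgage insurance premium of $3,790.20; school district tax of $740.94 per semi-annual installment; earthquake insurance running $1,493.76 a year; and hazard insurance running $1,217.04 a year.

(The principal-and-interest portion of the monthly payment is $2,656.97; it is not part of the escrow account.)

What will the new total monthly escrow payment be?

FHA mortgage insurance premium = $3,790.20/yr
School district tax = $740.94 × 2 = $1,481.88/yr
Earthquake insurance = $1,493.76/yr
Hazard insurance = $1,217.04/yr
Annual escrow total = $3,790.20 + $1,481.88 + $1,493.76 + $1,217.04 = $7,982.88
Monthly = $7,982.88 ÷ 12 = $665.24
Monthly shortage recovery: $611.76 / 12 = $50.98
Adjusted monthly = $665.24 + $50.98 = $716.22

$716.22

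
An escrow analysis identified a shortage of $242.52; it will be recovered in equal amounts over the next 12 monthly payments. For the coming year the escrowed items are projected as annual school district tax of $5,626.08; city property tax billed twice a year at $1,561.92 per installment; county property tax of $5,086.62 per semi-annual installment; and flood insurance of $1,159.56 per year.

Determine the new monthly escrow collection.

$1,693.77

School district tax = $5,626.08 annually
City property tax = $1,561.92 × 2 = $3,123.84 annually
County property tax = $5,086.62 × 2 = $10,173.24 annually
Flood insurance = $1,159.56 annually
Annual escrow total = $5,626.08 + $3,123.84 + $10,173.24 + $1,159.56 = $20,082.72
Base monthly escrow = $20,082.72 ÷ 12 = $1,673.56
Monthly shortage recovery: $242.52 / 12 = $20.21
New monthly escrow = $1,673.56 + $20.21 = $1,693.77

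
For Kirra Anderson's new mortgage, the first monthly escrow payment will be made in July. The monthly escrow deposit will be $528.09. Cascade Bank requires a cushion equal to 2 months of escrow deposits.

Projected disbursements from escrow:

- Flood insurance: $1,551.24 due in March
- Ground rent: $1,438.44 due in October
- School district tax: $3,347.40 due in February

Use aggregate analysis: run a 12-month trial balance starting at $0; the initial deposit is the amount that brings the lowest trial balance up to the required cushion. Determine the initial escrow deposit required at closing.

Cushion = 2 × $528.09 = $1,056.18
Trial balance (start $0, +$528.09 each month, − disbursements):
  Jul: +$528.09 → $528.09
  Aug: +$528.09 → $1,056.18
  Sep: +$528.09 → $1,584.27
  Oct: +$528.09 − $1,438.44 → $673.92
  Nov: +$528.09 → $1,202.01
  Dec: +$528.09 → $1,730.10
  Jan: +$528.09 → $2,258.19
  Feb: +$528.09 − $3,347.40 → -$561.12
  Mar: +$528.09 − $1,551.24 → -$1,584.27
  Apr: +$528.09 → -$1,056.18
  May: +$528.09 → -$528.09
  Jun: +$528.09 → $0.00
Lowest trial balance = -$1,584.27 (Mar)
Initial deposit = cushion − low point = $1,056.18 − (-$1,584.27) = $2,640.45

$2,640.45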